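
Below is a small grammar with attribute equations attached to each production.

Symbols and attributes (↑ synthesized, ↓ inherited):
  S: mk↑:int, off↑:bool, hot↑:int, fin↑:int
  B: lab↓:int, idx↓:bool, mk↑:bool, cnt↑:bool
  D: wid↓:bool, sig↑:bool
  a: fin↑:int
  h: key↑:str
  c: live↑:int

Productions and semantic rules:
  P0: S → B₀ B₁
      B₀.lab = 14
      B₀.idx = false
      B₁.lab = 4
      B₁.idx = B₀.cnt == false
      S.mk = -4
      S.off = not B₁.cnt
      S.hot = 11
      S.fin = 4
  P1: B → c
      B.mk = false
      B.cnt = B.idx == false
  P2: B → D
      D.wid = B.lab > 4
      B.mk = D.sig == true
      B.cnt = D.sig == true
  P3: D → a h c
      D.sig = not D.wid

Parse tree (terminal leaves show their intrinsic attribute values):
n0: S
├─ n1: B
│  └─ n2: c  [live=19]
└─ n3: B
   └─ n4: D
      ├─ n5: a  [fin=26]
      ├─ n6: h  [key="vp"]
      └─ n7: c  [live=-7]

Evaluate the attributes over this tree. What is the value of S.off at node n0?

1. n1.lab = 14  [14]
2. n1.idx = false  [false]
3. n2.live = 19  [terminal]
4. n1.mk = false  [false]
5. n1.cnt = true  [B.idx == false]
6. n3.lab = 4  [4]
7. n3.idx = false  [B₀.cnt == false]
8. n4.wid = false  [B.lab > 4]
9. n5.fin = 26  [terminal]
10. n6.key = "vp"  [terminal]
11. n7.live = -7  [terminal]
12. n4.sig = true  [not D.wid]
13. n3.mk = true  [D.sig == true]
14. n3.cnt = true  [D.sig == true]
15. n0.mk = -4  [-4]
16. n0.off = false  [not B₁.cnt]
17. n0.hot = 11  [11]
18. n0.fin = 4  [4]

false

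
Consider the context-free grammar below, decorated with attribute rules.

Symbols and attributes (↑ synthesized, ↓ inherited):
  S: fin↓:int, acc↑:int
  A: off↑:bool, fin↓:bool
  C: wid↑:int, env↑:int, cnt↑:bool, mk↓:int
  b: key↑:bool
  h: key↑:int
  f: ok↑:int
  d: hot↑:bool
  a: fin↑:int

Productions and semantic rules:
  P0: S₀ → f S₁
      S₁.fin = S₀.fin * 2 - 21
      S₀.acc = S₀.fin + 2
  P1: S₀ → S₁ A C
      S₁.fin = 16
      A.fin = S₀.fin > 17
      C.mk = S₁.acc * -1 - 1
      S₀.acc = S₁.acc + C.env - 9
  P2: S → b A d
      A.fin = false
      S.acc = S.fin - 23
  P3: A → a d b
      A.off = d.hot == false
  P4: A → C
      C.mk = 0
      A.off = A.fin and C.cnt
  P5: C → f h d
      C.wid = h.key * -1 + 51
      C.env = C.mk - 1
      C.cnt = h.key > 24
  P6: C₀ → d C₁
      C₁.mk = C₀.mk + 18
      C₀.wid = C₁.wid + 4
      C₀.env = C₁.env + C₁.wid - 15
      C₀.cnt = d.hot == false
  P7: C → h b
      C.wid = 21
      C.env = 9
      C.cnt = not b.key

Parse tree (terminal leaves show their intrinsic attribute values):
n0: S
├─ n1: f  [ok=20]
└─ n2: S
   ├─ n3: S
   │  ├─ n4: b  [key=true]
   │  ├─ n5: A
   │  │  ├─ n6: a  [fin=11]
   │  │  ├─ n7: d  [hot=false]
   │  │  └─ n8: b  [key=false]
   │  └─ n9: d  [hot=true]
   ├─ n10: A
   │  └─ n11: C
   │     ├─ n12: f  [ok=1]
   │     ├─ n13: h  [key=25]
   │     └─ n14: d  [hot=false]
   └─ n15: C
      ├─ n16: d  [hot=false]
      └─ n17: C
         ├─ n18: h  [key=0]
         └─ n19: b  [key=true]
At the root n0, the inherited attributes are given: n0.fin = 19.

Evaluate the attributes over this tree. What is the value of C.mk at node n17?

1. n0.fin = 19  [given at root]
2. n1.ok = 20  [terminal]
3. n2.fin = 17  [S₀.fin * 2 - 21]
4. n3.fin = 16  [16]
5. n4.key = true  [terminal]
6. n5.fin = false  [false]
7. n6.fin = 11  [terminal]
8. n7.hot = false  [terminal]
9. n8.key = false  [terminal]
10. n5.off = true  [d.hot == false]
11. n9.hot = true  [terminal]
12. n3.acc = -7  [S.fin - 23]
13. n10.fin = false  [S₀.fin > 17]
14. n11.mk = 0  [0]
15. n12.ok = 1  [terminal]
16. n13.key = 25  [terminal]
17. n14.hot = false  [terminal]
18. n11.wid = 26  [h.key * -1 + 51]
19. n11.env = -1  [C.mk - 1]
20. n11.cnt = true  [h.key > 24]
21. n10.off = false  [A.fin and C.cnt]
22. n15.mk = 6  [S₁.acc * -1 - 1]
23. n16.hot = false  [terminal]
24. n17.mk = 24  [C₀.mk + 18]
25. n18.key = 0  [terminal]
26. n19.key = true  [terminal]
27. n17.wid = 21  [21]
28. n17.env = 9  [9]
29. n17.cnt = false  [not b.key]
30. n15.wid = 25  [C₁.wid + 4]
31. n15.env = 15  [C₁.env + C₁.wid - 15]
32. n15.cnt = true  [d.hot == false]
33. n2.acc = -1  [S₁.acc + C.env - 9]
34. n0.acc = 21  [S₀.fin + 2]

24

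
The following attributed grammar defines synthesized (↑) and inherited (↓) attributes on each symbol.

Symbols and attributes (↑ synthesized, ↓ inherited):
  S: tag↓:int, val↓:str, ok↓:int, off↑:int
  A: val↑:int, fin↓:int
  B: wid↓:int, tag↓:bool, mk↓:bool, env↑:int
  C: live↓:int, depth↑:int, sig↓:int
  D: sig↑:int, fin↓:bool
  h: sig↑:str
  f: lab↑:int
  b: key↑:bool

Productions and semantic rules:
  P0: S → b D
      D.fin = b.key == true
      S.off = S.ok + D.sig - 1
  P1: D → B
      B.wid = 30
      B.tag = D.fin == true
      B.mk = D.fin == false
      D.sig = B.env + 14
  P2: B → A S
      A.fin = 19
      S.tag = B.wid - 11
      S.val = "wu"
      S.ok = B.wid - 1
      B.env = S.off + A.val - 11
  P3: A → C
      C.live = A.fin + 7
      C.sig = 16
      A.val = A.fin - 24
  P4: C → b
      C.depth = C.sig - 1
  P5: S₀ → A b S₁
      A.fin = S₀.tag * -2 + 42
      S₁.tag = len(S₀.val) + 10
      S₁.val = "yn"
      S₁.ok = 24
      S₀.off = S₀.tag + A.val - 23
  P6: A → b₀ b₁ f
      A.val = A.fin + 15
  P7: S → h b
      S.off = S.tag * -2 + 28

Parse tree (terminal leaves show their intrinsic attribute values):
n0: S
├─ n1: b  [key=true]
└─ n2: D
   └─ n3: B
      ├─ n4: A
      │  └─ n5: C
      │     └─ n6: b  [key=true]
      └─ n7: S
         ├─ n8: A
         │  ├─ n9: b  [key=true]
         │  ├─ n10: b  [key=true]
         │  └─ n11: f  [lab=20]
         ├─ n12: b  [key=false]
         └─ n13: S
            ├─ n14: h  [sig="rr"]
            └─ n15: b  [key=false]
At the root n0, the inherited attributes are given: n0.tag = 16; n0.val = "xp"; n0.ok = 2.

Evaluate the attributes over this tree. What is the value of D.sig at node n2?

13

1. n0.tag = 16  [given at root]
2. n0.val = "xp"  [given at root]
3. n0.ok = 2  [given at root]
4. n1.key = true  [terminal]
5. n2.fin = true  [b.key == true]
6. n3.wid = 30  [30]
7. n3.tag = true  [D.fin == true]
8. n3.mk = false  [D.fin == false]
9. n4.fin = 19  [19]
10. n5.live = 26  [A.fin + 7]
11. n5.sig = 16  [16]
12. n6.key = true  [terminal]
13. n5.depth = 15  [C.sig - 1]
14. n4.val = -5  [A.fin - 24]
15. n7.tag = 19  [B.wid - 11]
16. n7.val = "wu"  ["wu"]
17. n7.ok = 29  [B.wid - 1]
18. n8.fin = 4  [S₀.tag * -2 + 42]
19. n9.key = true  [terminal]
20. n10.key = true  [terminal]
21. n11.lab = 20  [terminal]
22. n8.val = 19  [A.fin + 15]
23. n12.key = false  [terminal]
24. n13.tag = 12  [len(S₀.val) + 10]
25. n13.val = "yn"  ["yn"]
26. n13.ok = 24  [24]
27. n14.sig = "rr"  [terminal]
28. n15.key = false  [terminal]
29. n13.off = 4  [S.tag * -2 + 28]
30. n7.off = 15  [S₀.tag + A.val - 23]
31. n3.env = -1  [S.off + A.val - 11]
32. n2.sig = 13  [B.env + 14]
33. n0.off = 14  [S.ok + D.sig - 1]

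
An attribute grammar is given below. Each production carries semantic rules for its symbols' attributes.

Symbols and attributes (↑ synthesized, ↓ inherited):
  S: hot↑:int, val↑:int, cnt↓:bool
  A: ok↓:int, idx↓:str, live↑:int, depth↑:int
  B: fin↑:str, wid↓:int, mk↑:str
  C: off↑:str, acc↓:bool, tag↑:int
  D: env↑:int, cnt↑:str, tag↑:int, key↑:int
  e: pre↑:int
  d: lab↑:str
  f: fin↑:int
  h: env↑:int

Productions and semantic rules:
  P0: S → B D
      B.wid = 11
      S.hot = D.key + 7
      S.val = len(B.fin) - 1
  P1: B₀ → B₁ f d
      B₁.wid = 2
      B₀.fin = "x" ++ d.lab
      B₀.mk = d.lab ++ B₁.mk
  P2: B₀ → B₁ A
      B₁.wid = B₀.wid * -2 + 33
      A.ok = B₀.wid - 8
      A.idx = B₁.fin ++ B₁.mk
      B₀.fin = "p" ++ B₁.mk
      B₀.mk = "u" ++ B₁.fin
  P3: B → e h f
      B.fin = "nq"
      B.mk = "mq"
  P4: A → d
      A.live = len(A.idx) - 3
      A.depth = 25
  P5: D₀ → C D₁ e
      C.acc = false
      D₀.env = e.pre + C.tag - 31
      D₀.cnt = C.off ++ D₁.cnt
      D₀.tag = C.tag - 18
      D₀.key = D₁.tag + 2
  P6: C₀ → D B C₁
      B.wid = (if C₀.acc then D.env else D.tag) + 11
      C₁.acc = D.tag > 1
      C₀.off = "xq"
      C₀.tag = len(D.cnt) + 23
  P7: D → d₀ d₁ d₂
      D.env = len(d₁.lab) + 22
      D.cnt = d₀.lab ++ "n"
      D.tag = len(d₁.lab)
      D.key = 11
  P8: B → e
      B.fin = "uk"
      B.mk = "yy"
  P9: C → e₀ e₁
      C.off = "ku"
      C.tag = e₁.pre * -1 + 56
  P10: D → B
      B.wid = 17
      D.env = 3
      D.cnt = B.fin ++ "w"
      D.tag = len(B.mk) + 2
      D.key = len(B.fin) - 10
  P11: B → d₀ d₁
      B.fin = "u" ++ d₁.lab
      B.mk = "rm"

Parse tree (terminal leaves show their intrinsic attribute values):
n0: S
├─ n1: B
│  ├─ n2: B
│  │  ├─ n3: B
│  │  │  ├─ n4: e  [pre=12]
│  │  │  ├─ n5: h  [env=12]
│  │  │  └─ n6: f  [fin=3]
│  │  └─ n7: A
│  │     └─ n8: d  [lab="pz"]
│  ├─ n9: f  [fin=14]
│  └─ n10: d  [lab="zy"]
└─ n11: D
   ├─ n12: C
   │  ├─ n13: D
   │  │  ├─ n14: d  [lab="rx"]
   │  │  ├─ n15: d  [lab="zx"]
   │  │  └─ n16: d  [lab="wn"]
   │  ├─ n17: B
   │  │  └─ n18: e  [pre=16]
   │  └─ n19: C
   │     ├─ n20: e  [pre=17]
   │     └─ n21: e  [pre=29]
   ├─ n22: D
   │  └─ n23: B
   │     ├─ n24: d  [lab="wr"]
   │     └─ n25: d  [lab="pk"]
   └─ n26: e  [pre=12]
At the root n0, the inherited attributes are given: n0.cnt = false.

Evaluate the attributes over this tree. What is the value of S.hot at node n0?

1. n0.cnt = false  [given at root]
2. n1.wid = 11  [11]
3. n2.wid = 2  [2]
4. n3.wid = 29  [B₀.wid * -2 + 33]
5. n4.pre = 12  [terminal]
6. n5.env = 12  [terminal]
7. n6.fin = 3  [terminal]
8. n3.fin = "nq"  ["nq"]
9. n3.mk = "mq"  ["mq"]
10. n7.ok = -6  [B₀.wid - 8]
11. n7.idx = "nqmq"  [B₁.fin ++ B₁.mk]
12. n8.lab = "pz"  [terminal]
13. n7.live = 1  [len(A.idx) - 3]
14. n7.depth = 25  [25]
15. n2.fin = "pmq"  ["p" ++ B₁.mk]
16. n2.mk = "unq"  ["u" ++ B₁.fin]
17. n9.fin = 14  [terminal]
18. n10.lab = "zy"  [terminal]
19. n1.fin = "xzy"  ["x" ++ d.lab]
20. n1.mk = "zyunq"  [d.lab ++ B₁.mk]
21. n12.acc = false  [false]
22. n14.lab = "rx"  [terminal]
23. n15.lab = "zx"  [terminal]
24. n16.lab = "wn"  [terminal]
25. n13.env = 24  [len(d₁.lab) + 22]
26. n13.cnt = "rxn"  [d₀.lab ++ "n"]
27. n13.tag = 2  [len(d₁.lab)]
28. n13.key = 11  [11]
29. n17.wid = 13  [(if C₀.acc then D.env else D.tag) + 11]
30. n18.pre = 16  [terminal]
31. n17.fin = "uk"  ["uk"]
32. n17.mk = "yy"  ["yy"]
33. n19.acc = true  [D.tag > 1]
34. n20.pre = 17  [terminal]
35. n21.pre = 29  [terminal]
36. n19.off = "ku"  ["ku"]
37. n19.tag = 27  [e₁.pre * -1 + 56]
38. n12.off = "xq"  ["xq"]
39. n12.tag = 26  [len(D.cnt) + 23]
40. n23.wid = 17  [17]
41. n24.lab = "wr"  [terminal]
42. n25.lab = "pk"  [terminal]
43. n23.fin = "upk"  ["u" ++ d₁.lab]
44. n23.mk = "rm"  ["rm"]
45. n22.env = 3  [3]
46. n22.cnt = "upkw"  [B.fin ++ "w"]
47. n22.tag = 4  [len(B.mk) + 2]
48. n22.key = -7  [len(B.fin) - 10]
49. n26.pre = 12  [terminal]
50. n11.env = 7  [e.pre + C.tag - 31]
51. n11.cnt = "xqupkw"  [C.off ++ D₁.cnt]
52. n11.tag = 8  [C.tag - 18]
53. n11.key = 6  [D₁.tag + 2]
54. n0.hot = 13  [D.key + 7]
55. n0.val = 2  [len(B.fin) - 1]

13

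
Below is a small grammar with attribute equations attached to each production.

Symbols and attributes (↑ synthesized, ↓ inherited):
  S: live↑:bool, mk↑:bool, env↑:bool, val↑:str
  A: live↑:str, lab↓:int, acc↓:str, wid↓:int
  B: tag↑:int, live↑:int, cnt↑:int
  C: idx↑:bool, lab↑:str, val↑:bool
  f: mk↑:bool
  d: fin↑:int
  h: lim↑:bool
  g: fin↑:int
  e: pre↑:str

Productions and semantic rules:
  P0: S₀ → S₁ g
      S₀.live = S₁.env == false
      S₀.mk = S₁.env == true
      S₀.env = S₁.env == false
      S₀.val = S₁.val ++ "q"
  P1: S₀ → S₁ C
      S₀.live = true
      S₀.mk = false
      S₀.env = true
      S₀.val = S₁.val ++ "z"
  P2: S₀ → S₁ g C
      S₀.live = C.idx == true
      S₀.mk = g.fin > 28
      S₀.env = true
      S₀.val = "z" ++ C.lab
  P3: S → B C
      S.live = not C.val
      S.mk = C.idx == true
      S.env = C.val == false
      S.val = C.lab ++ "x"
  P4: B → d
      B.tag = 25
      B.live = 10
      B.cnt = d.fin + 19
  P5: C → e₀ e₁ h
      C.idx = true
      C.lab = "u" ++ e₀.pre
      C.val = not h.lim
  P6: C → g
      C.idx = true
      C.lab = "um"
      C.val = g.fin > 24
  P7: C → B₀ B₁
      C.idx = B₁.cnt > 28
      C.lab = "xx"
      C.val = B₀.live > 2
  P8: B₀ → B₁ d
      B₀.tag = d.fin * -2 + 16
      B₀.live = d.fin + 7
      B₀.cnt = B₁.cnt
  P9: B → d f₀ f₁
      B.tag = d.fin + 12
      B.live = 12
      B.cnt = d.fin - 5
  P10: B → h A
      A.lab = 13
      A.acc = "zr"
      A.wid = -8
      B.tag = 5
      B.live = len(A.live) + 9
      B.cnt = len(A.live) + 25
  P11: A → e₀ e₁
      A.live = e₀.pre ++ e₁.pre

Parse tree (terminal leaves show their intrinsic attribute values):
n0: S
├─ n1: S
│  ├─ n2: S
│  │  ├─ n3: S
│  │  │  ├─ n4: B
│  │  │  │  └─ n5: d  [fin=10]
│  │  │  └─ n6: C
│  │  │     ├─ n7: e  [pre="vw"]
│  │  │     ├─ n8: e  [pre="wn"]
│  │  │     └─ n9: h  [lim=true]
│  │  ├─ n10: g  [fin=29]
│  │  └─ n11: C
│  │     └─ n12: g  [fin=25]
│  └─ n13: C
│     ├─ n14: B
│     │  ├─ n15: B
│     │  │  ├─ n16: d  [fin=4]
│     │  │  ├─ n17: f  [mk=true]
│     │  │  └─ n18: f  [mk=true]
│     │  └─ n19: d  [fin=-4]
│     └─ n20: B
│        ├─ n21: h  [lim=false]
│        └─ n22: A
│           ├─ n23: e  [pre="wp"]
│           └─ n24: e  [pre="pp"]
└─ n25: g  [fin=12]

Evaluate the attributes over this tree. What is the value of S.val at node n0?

"zumzq"

1. n5.fin = 10  [terminal]
2. n4.tag = 25  [25]
3. n4.live = 10  [10]
4. n4.cnt = 29  [d.fin + 19]
5. n7.pre = "vw"  [terminal]
6. n8.pre = "wn"  [terminal]
7. n9.lim = true  [terminal]
8. n6.idx = true  [true]
9. n6.lab = "uvw"  ["u" ++ e₀.pre]
10. n6.val = false  [not h.lim]
11. n3.live = true  [not C.val]
12. n3.mk = true  [C.idx == true]
13. n3.env = true  [C.val == false]
14. n3.val = "uvwx"  [C.lab ++ "x"]
15. n10.fin = 29  [terminal]
16. n12.fin = 25  [terminal]
17. n11.idx = true  [true]
18. n11.lab = "um"  ["um"]
19. n11.val = true  [g.fin > 24]
20. n2.live = true  [C.idx == true]
21. n2.mk = true  [g.fin > 28]
22. n2.env = true  [true]
23. n2.val = "zum"  ["z" ++ C.lab]
24. n16.fin = 4  [terminal]
25. n17.mk = true  [terminal]
26. n18.mk = true  [terminal]
27. n15.tag = 16  [d.fin + 12]
28. n15.live = 12  [12]
29. n15.cnt = -1  [d.fin - 5]
30. n19.fin = -4  [terminal]
31. n14.tag = 24  [d.fin * -2 + 16]
32. n14.live = 3  [d.fin + 7]
33. n14.cnt = -1  [B₁.cnt]
34. n21.lim = false  [terminal]
35. n22.lab = 13  [13]
36. n22.acc = "zr"  ["zr"]
37. n22.wid = -8  [-8]
38. n23.pre = "wp"  [terminal]
39. n24.pre = "pp"  [terminal]
40. n22.live = "wppp"  [e₀.pre ++ e₁.pre]
41. n20.tag = 5  [5]
42. n20.live = 13  [len(A.live) + 9]
43. n20.cnt = 29  [len(A.live) + 25]
44. n13.idx = true  [B₁.cnt > 28]
45. n13.lab = "xx"  ["xx"]
46. n13.val = true  [B₀.live > 2]
47. n1.live = true  [true]
48. n1.mk = false  [false]
49. n1.env = true  [true]
50. n1.val = "zumz"  [S₁.val ++ "z"]
51. n25.fin = 12  [terminal]
52. n0.live = false  [S₁.env == false]
53. n0.mk = true  [S₁.env == true]
54. n0.env = false  [S₁.env == false]
55. n0.val = "zumzq"  [S₁.val ++ "q"]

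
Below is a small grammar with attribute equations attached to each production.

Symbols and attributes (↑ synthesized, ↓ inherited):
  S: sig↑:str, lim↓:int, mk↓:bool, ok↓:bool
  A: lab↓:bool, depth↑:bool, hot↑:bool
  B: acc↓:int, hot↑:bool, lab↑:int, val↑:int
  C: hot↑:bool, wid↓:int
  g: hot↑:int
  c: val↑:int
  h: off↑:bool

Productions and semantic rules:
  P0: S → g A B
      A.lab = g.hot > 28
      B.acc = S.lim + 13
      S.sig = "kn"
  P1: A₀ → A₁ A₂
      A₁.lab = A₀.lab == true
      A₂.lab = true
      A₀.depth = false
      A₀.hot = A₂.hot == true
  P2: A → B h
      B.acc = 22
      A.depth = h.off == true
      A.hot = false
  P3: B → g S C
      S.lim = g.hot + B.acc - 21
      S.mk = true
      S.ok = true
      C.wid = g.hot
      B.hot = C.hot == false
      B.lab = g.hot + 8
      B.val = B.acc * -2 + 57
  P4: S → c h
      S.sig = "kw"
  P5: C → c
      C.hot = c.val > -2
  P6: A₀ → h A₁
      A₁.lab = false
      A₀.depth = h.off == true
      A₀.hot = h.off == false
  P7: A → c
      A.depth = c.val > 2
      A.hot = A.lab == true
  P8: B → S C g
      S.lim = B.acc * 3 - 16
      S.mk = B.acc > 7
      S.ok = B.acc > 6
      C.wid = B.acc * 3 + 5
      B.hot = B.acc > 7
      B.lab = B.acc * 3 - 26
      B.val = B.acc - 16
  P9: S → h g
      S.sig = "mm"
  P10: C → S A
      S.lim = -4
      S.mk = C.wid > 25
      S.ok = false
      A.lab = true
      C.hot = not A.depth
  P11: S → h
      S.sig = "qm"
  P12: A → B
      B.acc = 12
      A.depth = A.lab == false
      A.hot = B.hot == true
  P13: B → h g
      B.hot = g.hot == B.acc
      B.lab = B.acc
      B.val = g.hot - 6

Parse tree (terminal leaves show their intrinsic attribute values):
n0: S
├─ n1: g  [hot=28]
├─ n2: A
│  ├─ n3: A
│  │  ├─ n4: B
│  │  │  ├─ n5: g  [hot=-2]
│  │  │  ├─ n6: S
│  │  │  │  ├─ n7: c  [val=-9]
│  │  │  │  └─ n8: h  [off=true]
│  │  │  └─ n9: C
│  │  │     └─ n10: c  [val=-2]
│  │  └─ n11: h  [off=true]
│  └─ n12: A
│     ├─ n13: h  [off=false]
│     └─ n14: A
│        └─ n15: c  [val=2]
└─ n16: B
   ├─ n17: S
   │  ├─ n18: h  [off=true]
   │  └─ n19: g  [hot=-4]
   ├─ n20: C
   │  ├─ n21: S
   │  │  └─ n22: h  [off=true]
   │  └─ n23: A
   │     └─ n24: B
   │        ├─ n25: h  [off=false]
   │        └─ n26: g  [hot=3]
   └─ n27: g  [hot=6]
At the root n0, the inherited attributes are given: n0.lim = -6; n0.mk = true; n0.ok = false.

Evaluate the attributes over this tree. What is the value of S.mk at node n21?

1. n0.lim = -6  [given at root]
2. n0.mk = true  [given at root]
3. n0.ok = false  [given at root]
4. n1.hot = 28  [terminal]
5. n2.lab = false  [g.hot > 28]
6. n3.lab = false  [A₀.lab == true]
7. n4.acc = 22  [22]
8. n5.hot = -2  [terminal]
9. n6.lim = -1  [g.hot + B.acc - 21]
10. n6.mk = true  [true]
11. n6.ok = true  [true]
12. n7.val = -9  [terminal]
13. n8.off = true  [terminal]
14. n6.sig = "kw"  ["kw"]
15. n9.wid = -2  [g.hot]
16. n10.val = -2  [terminal]
17. n9.hot = false  [c.val > -2]
18. n4.hot = true  [C.hot == false]
19. n4.lab = 6  [g.hot + 8]
20. n4.val = 13  [B.acc * -2 + 57]
21. n11.off = true  [terminal]
22. n3.depth = true  [h.off == true]
23. n3.hot = false  [false]
24. n12.lab = true  [true]
25. n13.off = false  [terminal]
26. n14.lab = false  [false]
27. n15.val = 2  [terminal]
28. n14.depth = false  [c.val > 2]
29. n14.hot = false  [A.lab == true]
30. n12.depth = false  [h.off == true]
31. n12.hot = true  [h.off == false]
32. n2.depth = false  [false]
33. n2.hot = true  [A₂.hot == true]
34. n16.acc = 7  [S.lim + 13]
35. n17.lim = 5  [B.acc * 3 - 16]
36. n17.mk = false  [B.acc > 7]
37. n17.ok = true  [B.acc > 6]
38. n18.off = true  [terminal]
39. n19.hot = -4  [terminal]
40. n17.sig = "mm"  ["mm"]
41. n20.wid = 26  [B.acc * 3 + 5]
42. n21.lim = -4  [-4]
43. n21.mk = true  [C.wid > 25]
44. n21.ok = false  [false]
45. n22.off = true  [terminal]
46. n21.sig = "qm"  ["qm"]
47. n23.lab = true  [true]
48. n24.acc = 12  [12]
49. n25.off = false  [terminal]
50. n26.hot = 3  [terminal]
51. n24.hot = false  [g.hot == B.acc]
52. n24.lab = 12  [B.acc]
53. n24.val = -3  [g.hot - 6]
54. n23.depth = false  [A.lab == false]
55. n23.hot = false  [B.hot == true]
56. n20.hot = true  [not A.depth]
57. n27.hot = 6  [terminal]
58. n16.hot = false  [B.acc > 7]
59. n16.lab = -5  [B.acc * 3 - 26]
60. n16.val = -9  [B.acc - 16]
61. n0.sig = "kn"  ["kn"]

true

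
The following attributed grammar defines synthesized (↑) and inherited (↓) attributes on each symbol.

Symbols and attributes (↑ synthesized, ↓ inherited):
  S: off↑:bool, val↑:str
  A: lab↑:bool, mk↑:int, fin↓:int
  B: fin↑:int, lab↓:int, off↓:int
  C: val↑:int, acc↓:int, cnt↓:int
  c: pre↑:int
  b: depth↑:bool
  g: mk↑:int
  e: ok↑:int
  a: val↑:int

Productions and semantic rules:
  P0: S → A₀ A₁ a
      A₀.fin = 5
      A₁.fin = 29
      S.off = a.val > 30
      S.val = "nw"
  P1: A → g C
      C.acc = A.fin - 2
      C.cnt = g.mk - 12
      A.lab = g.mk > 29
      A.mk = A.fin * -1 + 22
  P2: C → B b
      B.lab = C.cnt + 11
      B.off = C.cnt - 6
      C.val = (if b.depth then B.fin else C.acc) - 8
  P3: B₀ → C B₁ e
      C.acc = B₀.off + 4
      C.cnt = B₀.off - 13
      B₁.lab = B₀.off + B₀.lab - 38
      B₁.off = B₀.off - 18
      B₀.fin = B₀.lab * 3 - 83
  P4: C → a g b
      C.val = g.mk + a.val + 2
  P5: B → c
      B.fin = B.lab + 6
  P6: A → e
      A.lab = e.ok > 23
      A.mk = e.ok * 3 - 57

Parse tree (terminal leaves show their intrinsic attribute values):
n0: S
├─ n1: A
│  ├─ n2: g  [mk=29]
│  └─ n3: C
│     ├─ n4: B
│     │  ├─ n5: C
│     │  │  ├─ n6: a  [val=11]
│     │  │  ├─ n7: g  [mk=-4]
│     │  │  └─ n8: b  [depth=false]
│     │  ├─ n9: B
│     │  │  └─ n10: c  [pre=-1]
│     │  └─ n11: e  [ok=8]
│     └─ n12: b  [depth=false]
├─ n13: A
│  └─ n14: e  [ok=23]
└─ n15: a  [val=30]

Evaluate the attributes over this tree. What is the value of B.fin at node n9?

1. n1.fin = 5  [5]
2. n2.mk = 29  [terminal]
3. n3.acc = 3  [A.fin - 2]
4. n3.cnt = 17  [g.mk - 12]
5. n4.lab = 28  [C.cnt + 11]
6. n4.off = 11  [C.cnt - 6]
7. n5.acc = 15  [B₀.off + 4]
8. n5.cnt = -2  [B₀.off - 13]
9. n6.val = 11  [terminal]
10. n7.mk = -4  [terminal]
11. n8.depth = false  [terminal]
12. n5.val = 9  [g.mk + a.val + 2]
13. n9.lab = 1  [B₀.off + B₀.lab - 38]
14. n9.off = -7  [B₀.off - 18]
15. n10.pre = -1  [terminal]
16. n9.fin = 7  [B.lab + 6]
17. n11.ok = 8  [terminal]
18. n4.fin = 1  [B₀.lab * 3 - 83]
19. n12.depth = false  [terminal]
20. n3.val = -5  [(if b.depth then B.fin else C.acc) - 8]
21. n1.lab = false  [g.mk > 29]
22. n1.mk = 17  [A.fin * -1 + 22]
23. n13.fin = 29  [29]
24. n14.ok = 23  [terminal]
25. n13.lab = false  [e.ok > 23]
26. n13.mk = 12  [e.ok * 3 - 57]
27. n15.val = 30  [terminal]
28. n0.off = false  [a.val > 30]
29. n0.val = "nw"  ["nw"]

7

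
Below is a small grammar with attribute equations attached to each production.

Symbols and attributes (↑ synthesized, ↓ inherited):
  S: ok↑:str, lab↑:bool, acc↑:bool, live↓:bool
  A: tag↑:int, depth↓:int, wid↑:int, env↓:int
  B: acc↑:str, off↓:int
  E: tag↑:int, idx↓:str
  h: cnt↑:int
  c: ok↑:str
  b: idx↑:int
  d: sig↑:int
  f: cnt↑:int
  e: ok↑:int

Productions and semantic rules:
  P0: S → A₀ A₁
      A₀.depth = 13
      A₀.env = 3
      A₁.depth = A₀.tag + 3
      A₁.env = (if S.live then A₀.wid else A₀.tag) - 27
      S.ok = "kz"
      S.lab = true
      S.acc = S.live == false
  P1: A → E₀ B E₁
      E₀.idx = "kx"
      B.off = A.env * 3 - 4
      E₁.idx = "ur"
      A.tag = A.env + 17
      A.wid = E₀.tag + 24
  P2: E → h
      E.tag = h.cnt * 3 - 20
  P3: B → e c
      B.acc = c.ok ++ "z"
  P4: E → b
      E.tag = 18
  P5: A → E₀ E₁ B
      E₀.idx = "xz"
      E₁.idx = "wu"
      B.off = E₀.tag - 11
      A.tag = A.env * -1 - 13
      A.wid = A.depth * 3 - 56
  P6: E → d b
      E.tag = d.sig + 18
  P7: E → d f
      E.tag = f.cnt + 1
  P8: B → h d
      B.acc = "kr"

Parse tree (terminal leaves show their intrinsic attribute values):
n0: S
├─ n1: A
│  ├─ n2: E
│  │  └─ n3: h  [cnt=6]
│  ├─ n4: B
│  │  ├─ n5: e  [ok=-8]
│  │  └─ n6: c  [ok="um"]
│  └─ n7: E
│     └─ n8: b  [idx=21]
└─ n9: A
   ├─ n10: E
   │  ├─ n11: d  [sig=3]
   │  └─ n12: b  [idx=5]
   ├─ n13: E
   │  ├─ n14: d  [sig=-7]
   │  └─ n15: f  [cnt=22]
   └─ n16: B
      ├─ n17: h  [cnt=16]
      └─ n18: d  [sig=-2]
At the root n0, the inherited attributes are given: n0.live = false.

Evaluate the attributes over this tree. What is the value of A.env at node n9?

1. n0.live = false  [given at root]
2. n1.depth = 13  [13]
3. n1.env = 3  [3]
4. n2.idx = "kx"  ["kx"]
5. n3.cnt = 6  [terminal]
6. n2.tag = -2  [h.cnt * 3 - 20]
7. n4.off = 5  [A.env * 3 - 4]
8. n5.ok = -8  [terminal]
9. n6.ok = "um"  [terminal]
10. n4.acc = "umz"  [c.ok ++ "z"]
11. n7.idx = "ur"  ["ur"]
12. n8.idx = 21  [terminal]
13. n7.tag = 18  [18]
14. n1.tag = 20  [A.env + 17]
15. n1.wid = 22  [E₀.tag + 24]
16. n9.depth = 23  [A₀.tag + 3]
17. n9.env = -7  [(if S.live then A₀.wid else A₀.tag) - 27]
18. n10.idx = "xz"  ["xz"]
19. n11.sig = 3  [terminal]
20. n12.idx = 5  [terminal]
21. n10.tag = 21  [d.sig + 18]
22. n13.idx = "wu"  ["wu"]
23. n14.sig = -7  [terminal]
24. n15.cnt = 22  [terminal]
25. n13.tag = 23  [f.cnt + 1]
26. n16.off = 10  [E₀.tag - 11]
27. n17.cnt = 16  [terminal]
28. n18.sig = -2  [terminal]
29. n16.acc = "kr"  ["kr"]
30. n9.tag = -6  [A.env * -1 - 13]
31. n9.wid = 13  [A.depth * 3 - 56]
32. n0.ok = "kz"  ["kz"]
33. n0.lab = true  [true]
34. n0.acc = true  [S.live == false]

-7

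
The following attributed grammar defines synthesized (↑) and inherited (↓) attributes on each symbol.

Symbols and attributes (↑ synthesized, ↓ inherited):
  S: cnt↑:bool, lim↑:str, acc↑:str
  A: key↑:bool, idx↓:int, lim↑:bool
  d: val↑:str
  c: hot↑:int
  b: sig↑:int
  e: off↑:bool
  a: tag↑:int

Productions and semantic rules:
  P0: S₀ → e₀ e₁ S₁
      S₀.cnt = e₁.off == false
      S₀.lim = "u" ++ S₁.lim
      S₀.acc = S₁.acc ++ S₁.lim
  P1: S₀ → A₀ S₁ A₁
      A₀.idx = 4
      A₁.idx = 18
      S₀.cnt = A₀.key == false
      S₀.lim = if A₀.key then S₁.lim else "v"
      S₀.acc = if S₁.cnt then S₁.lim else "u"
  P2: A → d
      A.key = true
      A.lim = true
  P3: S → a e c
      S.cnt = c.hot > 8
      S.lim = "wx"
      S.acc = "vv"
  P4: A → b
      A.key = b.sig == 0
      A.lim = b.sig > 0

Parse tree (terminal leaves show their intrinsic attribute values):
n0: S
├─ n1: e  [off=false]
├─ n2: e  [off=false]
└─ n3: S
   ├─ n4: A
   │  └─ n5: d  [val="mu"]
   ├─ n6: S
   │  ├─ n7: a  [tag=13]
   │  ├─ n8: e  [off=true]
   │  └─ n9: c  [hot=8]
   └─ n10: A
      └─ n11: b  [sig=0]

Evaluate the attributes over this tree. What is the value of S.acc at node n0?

"uwx"

1. n1.off = false  [terminal]
2. n2.off = false  [terminal]
3. n4.idx = 4  [4]
4. n5.val = "mu"  [terminal]
5. n4.key = true  [true]
6. n4.lim = true  [true]
7. n7.tag = 13  [terminal]
8. n8.off = true  [terminal]
9. n9.hot = 8  [terminal]
10. n6.cnt = false  [c.hot > 8]
11. n6.lim = "wx"  ["wx"]
12. n6.acc = "vv"  ["vv"]
13. n10.idx = 18  [18]
14. n11.sig = 0  [terminal]
15. n10.key = true  [b.sig == 0]
16. n10.lim = false  [b.sig > 0]
17. n3.cnt = false  [A₀.key == false]
18. n3.lim = "wx"  [if A₀.key then S₁.lim else "v"]
19. n3.acc = "u"  [if S₁.cnt then S₁.lim else "u"]
20. n0.cnt = true  [e₁.off == false]
21. n0.lim = "uwx"  ["u" ++ S₁.lim]
22. n0.acc = "uwx"  [S₁.acc ++ S₁.lim]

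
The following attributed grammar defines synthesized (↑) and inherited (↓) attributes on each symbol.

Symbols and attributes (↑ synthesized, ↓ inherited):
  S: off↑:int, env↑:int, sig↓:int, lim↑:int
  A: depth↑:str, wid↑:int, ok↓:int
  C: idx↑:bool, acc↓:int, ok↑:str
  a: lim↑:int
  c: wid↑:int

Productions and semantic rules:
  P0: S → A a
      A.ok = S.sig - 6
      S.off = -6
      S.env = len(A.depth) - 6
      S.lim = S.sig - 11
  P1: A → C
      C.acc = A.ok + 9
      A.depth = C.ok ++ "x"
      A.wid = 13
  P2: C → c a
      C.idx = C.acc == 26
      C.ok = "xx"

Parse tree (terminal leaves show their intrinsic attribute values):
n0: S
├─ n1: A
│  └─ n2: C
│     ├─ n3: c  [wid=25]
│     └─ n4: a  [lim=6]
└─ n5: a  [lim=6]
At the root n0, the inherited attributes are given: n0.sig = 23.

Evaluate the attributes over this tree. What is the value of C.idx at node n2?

true

1. n0.sig = 23  [given at root]
2. n1.ok = 17  [S.sig - 6]
3. n2.acc = 26  [A.ok + 9]
4. n3.wid = 25  [terminal]
5. n4.lim = 6  [terminal]
6. n2.idx = true  [C.acc == 26]
7. n2.ok = "xx"  ["xx"]
8. n1.depth = "xxx"  [C.ok ++ "x"]
9. n1.wid = 13  [13]
10. n5.lim = 6  [terminal]
11. n0.off = -6  [-6]
12. n0.env = -3  [len(A.depth) - 6]
13. n0.lim = 12  [S.sig - 11]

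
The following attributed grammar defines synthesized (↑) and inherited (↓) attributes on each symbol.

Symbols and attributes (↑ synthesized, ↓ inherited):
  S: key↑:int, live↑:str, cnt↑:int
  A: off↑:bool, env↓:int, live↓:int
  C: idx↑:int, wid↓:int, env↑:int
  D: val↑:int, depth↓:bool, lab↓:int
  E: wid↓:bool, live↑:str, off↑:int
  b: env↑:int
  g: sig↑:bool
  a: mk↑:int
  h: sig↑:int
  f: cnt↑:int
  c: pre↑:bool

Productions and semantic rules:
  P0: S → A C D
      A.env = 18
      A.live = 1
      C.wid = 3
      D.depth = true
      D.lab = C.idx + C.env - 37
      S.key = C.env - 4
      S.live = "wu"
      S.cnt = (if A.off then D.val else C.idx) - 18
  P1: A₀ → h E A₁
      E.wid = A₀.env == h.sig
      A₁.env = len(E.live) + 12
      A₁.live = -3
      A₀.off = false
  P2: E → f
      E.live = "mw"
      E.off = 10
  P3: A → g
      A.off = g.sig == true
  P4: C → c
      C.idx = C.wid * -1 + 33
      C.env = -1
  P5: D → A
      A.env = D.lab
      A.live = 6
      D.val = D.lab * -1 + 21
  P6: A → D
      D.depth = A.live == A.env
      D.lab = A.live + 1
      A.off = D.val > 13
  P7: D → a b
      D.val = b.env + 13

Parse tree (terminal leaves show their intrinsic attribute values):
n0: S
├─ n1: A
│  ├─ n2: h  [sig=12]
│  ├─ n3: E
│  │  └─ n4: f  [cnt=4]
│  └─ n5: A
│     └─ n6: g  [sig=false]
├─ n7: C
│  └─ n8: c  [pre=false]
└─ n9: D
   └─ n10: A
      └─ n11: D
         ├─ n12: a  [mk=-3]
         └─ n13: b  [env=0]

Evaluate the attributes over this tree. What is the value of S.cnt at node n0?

12

1. n1.env = 18  [18]
2. n1.live = 1  [1]
3. n2.sig = 12  [terminal]
4. n3.wid = false  [A₀.env == h.sig]
5. n4.cnt = 4  [terminal]
6. n3.live = "mw"  ["mw"]
7. n3.off = 10  [10]
8. n5.env = 14  [len(E.live) + 12]
9. n5.live = -3  [-3]
10. n6.sig = false  [terminal]
11. n5.off = false  [g.sig == true]
12. n1.off = false  [false]
13. n7.wid = 3  [3]
14. n8.pre = false  [terminal]
15. n7.idx = 30  [C.wid * -1 + 33]
16. n7.env = -1  [-1]
17. n9.depth = true  [true]
18. n9.lab = -8  [C.idx + C.env - 37]
19. n10.env = -8  [D.lab]
20. n10.live = 6  [6]
21. n11.depth = false  [A.live == A.env]
22. n11.lab = 7  [A.live + 1]
23. n12.mk = -3  [terminal]
24. n13.env = 0  [terminal]
25. n11.val = 13  [b.env + 13]
26. n10.off = false  [D.val > 13]
27. n9.val = 29  [D.lab * -1 + 21]
28. n0.key = -5  [C.env - 4]
29. n0.live = "wu"  ["wu"]
30. n0.cnt = 12  [(if A.off then D.val else C.idx) - 18]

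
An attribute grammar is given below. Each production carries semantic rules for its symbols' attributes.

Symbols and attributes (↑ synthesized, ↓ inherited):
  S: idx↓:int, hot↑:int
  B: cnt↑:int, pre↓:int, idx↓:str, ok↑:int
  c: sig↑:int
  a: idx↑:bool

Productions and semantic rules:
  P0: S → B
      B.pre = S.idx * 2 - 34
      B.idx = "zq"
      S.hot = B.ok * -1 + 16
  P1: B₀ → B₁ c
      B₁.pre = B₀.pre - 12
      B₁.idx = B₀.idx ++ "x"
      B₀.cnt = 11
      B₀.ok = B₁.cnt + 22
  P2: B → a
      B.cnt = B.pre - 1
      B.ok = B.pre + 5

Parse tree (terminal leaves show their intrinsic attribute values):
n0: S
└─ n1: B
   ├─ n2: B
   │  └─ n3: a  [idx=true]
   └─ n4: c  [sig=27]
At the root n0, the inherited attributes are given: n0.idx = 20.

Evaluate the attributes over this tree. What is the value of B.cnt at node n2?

1. n0.idx = 20  [given at root]
2. n1.pre = 6  [S.idx * 2 - 34]
3. n1.idx = "zq"  ["zq"]
4. n2.pre = -6  [B₀.pre - 12]
5. n2.idx = "zqx"  [B₀.idx ++ "x"]
6. n3.idx = true  [terminal]
7. n2.cnt = -7  [B.pre - 1]
8. n2.ok = -1  [B.pre + 5]
9. n4.sig = 27  [terminal]
10. n1.cnt = 11  [11]
11. n1.ok = 15  [B₁.cnt + 22]
12. n0.hot = 1  [B.ok * -1 + 16]

-7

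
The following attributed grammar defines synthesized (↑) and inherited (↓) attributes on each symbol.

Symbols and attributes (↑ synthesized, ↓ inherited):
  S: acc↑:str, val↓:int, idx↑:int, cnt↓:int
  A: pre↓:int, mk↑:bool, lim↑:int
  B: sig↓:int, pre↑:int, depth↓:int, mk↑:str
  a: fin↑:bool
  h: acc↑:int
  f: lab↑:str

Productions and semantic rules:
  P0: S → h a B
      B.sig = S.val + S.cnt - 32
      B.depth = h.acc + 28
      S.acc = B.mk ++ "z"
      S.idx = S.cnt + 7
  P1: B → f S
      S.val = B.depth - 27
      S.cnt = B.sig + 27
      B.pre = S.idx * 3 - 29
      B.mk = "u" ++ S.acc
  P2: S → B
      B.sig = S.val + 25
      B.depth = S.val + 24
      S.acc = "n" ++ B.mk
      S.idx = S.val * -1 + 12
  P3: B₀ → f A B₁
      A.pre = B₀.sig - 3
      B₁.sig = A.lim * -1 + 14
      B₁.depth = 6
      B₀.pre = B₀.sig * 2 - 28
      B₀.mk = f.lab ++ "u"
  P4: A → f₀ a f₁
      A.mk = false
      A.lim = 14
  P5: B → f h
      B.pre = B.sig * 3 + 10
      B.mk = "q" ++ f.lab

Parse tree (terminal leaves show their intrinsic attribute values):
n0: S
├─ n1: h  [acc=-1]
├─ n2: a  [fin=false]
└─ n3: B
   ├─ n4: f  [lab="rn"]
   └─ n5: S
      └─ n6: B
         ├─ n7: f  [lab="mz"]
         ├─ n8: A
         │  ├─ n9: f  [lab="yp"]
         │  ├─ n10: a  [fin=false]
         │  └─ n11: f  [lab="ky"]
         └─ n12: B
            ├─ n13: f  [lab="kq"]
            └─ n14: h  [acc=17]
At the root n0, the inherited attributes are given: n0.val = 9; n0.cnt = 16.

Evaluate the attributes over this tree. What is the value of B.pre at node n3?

7

1. n0.val = 9  [given at root]
2. n0.cnt = 16  [given at root]
3. n1.acc = -1  [terminal]
4. n2.fin = false  [terminal]
5. n3.sig = -7  [S.val + S.cnt - 32]
6. n3.depth = 27  [h.acc + 28]
7. n4.lab = "rn"  [terminal]
8. n5.val = 0  [B.depth - 27]
9. n5.cnt = 20  [B.sig + 27]
10. n6.sig = 25  [S.val + 25]
11. n6.depth = 24  [S.val + 24]
12. n7.lab = "mz"  [terminal]
13. n8.pre = 22  [B₀.sig - 3]
14. n9.lab = "yp"  [terminal]
15. n10.fin = false  [terminal]
16. n11.lab = "ky"  [terminal]
17. n8.mk = false  [false]
18. n8.lim = 14  [14]
19. n12.sig = 0  [A.lim * -1 + 14]
20. n12.depth = 6  [6]
21. n13.lab = "kq"  [terminal]
22. n14.acc = 17  [terminal]
23. n12.pre = 10  [B.sig * 3 + 10]
24. n12.mk = "qkq"  ["q" ++ f.lab]
25. n6.pre = 22  [B₀.sig * 2 - 28]
26. n6.mk = "mzu"  [f.lab ++ "u"]
27. n5.acc = "nmzu"  ["n" ++ B.mk]
28. n5.idx = 12  [S.val * -1 + 12]
29. n3.pre = 7  [S.idx * 3 - 29]
30. n3.mk = "unmzu"  ["u" ++ S.acc]
31. n0.acc = "unmzuz"  [B.mk ++ "z"]
32. n0.idx = 23  [S.cnt + 7]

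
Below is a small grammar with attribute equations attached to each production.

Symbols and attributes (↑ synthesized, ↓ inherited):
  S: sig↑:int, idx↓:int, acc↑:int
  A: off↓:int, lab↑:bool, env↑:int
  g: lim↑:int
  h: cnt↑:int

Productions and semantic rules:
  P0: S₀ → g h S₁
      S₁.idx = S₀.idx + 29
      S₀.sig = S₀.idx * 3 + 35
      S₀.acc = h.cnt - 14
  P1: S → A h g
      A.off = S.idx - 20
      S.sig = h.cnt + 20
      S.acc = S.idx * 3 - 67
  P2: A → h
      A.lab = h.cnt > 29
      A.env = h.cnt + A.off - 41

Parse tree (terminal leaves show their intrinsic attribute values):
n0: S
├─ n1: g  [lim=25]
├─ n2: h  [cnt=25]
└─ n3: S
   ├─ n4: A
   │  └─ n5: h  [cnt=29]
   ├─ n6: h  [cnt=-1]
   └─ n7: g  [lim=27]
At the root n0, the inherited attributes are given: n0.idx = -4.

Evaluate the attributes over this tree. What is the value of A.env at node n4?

1. n0.idx = -4  [given at root]
2. n1.lim = 25  [terminal]
3. n2.cnt = 25  [terminal]
4. n3.idx = 25  [S₀.idx + 29]
5. n4.off = 5  [S.idx - 20]
6. n5.cnt = 29  [terminal]
7. n4.lab = false  [h.cnt > 29]
8. n4.env = -7  [h.cnt + A.off - 41]
9. n6.cnt = -1  [terminal]
10. n7.lim = 27  [terminal]
11. n3.sig = 19  [h.cnt + 20]
12. n3.acc = 8  [S.idx * 3 - 67]
13. n0.sig = 23  [S₀.idx * 3 + 35]
14. n0.acc = 11  [h.cnt - 14]

-7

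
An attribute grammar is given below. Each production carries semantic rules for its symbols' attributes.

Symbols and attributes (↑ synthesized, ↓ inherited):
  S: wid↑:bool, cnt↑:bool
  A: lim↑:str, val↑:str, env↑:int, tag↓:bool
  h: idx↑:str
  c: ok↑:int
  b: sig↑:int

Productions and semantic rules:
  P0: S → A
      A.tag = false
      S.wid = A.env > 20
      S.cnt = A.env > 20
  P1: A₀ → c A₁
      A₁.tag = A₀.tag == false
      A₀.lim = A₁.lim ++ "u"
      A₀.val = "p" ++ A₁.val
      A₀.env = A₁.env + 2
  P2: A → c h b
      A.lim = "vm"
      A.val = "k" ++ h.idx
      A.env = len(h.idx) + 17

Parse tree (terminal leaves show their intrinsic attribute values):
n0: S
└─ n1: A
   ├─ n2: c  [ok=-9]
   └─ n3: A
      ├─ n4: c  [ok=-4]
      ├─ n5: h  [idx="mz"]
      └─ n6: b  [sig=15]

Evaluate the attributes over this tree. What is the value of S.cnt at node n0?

1. n1.tag = false  [false]
2. n2.ok = -9  [terminal]
3. n3.tag = true  [A₀.tag == false]
4. n4.ok = -4  [terminal]
5. n5.idx = "mz"  [terminal]
6. n6.sig = 15  [terminal]
7. n3.lim = "vm"  ["vm"]
8. n3.val = "kmz"  ["k" ++ h.idx]
9. n3.env = 19  [len(h.idx) + 17]
10. n1.lim = "vmu"  [A₁.lim ++ "u"]
11. n1.val = "pkmz"  ["p" ++ A₁.val]
12. n1.env = 21  [A₁.env + 2]
13. n0.wid = true  [A.env > 20]
14. n0.cnt = true  [A.env > 20]

true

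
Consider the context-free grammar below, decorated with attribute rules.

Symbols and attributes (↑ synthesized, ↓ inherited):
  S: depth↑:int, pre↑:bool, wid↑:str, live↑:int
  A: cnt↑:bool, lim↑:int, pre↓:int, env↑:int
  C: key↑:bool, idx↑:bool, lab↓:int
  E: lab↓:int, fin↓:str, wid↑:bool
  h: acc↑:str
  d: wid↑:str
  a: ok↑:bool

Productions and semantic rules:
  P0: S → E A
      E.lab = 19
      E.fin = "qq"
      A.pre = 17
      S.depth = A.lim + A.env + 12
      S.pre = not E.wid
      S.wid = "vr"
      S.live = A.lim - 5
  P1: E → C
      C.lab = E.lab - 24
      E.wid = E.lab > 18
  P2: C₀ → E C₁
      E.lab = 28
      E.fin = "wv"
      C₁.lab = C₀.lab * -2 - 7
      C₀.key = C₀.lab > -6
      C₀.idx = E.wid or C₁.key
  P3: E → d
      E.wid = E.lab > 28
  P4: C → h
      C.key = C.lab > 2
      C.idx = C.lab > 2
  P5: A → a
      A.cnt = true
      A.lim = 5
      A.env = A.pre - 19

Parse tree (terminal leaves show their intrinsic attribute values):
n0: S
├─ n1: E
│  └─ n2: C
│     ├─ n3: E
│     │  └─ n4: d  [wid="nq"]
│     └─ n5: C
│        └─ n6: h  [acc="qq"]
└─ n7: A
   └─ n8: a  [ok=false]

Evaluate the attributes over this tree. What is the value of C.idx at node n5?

true

1. n1.lab = 19  [19]
2. n1.fin = "qq"  ["qq"]
3. n2.lab = -5  [E.lab - 24]
4. n3.lab = 28  [28]
5. n3.fin = "wv"  ["wv"]
6. n4.wid = "nq"  [terminal]
7. n3.wid = false  [E.lab > 28]
8. n5.lab = 3  [C₀.lab * -2 - 7]
9. n6.acc = "qq"  [terminal]
10. n5.key = true  [C.lab > 2]
11. n5.idx = true  [C.lab > 2]
12. n2.key = true  [C₀.lab > -6]
13. n2.idx = true  [E.wid or C₁.key]
14. n1.wid = true  [E.lab > 18]
15. n7.pre = 17  [17]
16. n8.ok = false  [terminal]
17. n7.cnt = true  [true]
18. n7.lim = 5  [5]
19. n7.env = -2  [A.pre - 19]
20. n0.depth = 15  [A.lim + A.env + 12]
21. n0.pre = false  [not E.wid]
22. n0.wid = "vr"  ["vr"]
23. n0.live = 0  [A.lim - 5]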